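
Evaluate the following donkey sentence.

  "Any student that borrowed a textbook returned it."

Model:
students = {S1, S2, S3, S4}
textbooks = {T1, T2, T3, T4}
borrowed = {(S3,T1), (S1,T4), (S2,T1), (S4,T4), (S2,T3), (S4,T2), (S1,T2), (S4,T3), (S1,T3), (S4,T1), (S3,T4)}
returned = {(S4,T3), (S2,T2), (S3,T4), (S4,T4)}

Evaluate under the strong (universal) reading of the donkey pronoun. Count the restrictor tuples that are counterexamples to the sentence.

8

"it" takes "a textbook" as antecedent — a donkey pronoun bound across the clause boundary.
Strong reading: for every (s,t) with borrowed(s,t), returned(s,t).
Restrictor pairs: (S1,T2) ✗  (S1,T3) ✗  (S1,T4) ✗  (S2,T1) ✗  (S2,T3) ✗  (S3,T1) ✗  (S3,T4) ✓  (S4,T1) ✗  (S4,T2) ✗  (S4,T3) ✓  (S4,T4) ✓
Counterexamples (restrictor pairs failing the scope): 8.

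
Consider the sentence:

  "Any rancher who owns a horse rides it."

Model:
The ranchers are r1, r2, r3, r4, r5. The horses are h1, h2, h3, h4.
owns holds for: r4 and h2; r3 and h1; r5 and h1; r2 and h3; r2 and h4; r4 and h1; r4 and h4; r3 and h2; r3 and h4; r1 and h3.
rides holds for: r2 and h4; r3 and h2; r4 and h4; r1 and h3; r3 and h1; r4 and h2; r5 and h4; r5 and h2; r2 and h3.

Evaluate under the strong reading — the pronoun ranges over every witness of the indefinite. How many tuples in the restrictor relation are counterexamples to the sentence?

3

"it" takes "a horse" as antecedent — a donkey pronoun bound across the clause boundary.
Strong reading: for every (r,h) with owns(r,h), rides(r,h).
Restrictor pairs: (r1,h3) ✓  (r2,h3) ✓  (r2,h4) ✓  (r3,h1) ✓  (r3,h2) ✓  (r3,h4) ✗  (r4,h1) ✗  (r4,h2) ✓  (r4,h4) ✓  (r5,h1) ✗
Counterexamples (restrictor pairs failing the scope): 3.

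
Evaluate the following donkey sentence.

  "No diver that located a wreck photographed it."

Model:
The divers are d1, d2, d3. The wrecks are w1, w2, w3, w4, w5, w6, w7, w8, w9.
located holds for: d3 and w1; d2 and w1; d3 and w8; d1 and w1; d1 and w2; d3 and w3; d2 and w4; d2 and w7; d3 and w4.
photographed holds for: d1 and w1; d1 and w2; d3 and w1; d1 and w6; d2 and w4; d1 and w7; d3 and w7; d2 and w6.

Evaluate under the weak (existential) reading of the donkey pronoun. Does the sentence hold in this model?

"it" takes "a wreck" as antecedent — a donkey pronoun bound across the clause boundary.
Truth condition: for no (d,w) with located(d,w) does photographed(d,w) hold.
Restrictor pairs — does the scope hold? (d1,w1):holds  (d1,w2):holds  (d2,w1):fails  (d2,w4):holds  (d2,w7):fails  (d3,w1):holds  (d3,w3):fails  (d3,w4):fails  (d3,w8):fails
Scope holds for 4 pair(s), so the sentence is false.

False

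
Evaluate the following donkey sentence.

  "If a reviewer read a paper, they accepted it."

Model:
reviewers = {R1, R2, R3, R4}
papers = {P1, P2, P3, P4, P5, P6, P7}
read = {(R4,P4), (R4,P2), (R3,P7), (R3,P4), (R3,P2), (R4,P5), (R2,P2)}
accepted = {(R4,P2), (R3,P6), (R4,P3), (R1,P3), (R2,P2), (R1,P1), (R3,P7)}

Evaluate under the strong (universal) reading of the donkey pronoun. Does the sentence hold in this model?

"it" takes "a paper" as antecedent — a donkey pronoun bound across the clause boundary.
Strong reading: for every (r,p) with read(r,p), accepted(r,p).
Restrictor pairs: (R2,P2) ✓  (R3,P2) ✗  (R3,P4) ✗  (R3,P7) ✓  (R4,P2) ✓  (R4,P4) ✗  (R4,P5) ✗
Counterexample: (R3,P2) is in read but fails the scope.

False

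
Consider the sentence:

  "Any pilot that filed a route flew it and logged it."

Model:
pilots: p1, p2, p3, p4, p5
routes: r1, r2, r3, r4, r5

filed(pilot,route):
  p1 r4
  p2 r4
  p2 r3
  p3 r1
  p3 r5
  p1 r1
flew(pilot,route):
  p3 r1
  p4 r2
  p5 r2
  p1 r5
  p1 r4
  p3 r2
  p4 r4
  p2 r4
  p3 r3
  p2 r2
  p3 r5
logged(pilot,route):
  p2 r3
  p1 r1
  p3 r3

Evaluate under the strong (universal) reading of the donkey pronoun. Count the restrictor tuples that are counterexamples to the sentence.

"it" takes "a route" as antecedent — a donkey pronoun bound across the clause boundary.
Strong reading: for every (p,r) with filed(p,r), flew(p,r) ∧ logged(p,r).
Restrictor pairs: (p1,r1) ✗  (p1,r4) ✗  (p2,r3) ✗  (p2,r4) ✗  (p3,r1) ✗  (p3,r5) ✗
Counterexamples (restrictor pairs failing the scope): 6.

6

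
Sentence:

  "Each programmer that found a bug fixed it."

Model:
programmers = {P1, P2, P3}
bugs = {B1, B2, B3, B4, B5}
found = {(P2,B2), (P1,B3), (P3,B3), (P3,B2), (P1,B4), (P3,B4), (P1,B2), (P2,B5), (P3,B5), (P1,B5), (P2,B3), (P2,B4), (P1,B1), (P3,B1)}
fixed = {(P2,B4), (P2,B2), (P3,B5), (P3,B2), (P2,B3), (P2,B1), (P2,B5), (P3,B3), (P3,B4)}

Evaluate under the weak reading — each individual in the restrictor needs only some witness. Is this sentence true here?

False

"it" takes "a bug" as antecedent — a donkey pronoun bound across the clause boundary.
Weak reading: every programmer p with some found-bug has at least one found-bug b such that fixed(p,b).
Per programmer: P1:✗  P2:✓  P3:✓
P1 has no witness among its found-bugs.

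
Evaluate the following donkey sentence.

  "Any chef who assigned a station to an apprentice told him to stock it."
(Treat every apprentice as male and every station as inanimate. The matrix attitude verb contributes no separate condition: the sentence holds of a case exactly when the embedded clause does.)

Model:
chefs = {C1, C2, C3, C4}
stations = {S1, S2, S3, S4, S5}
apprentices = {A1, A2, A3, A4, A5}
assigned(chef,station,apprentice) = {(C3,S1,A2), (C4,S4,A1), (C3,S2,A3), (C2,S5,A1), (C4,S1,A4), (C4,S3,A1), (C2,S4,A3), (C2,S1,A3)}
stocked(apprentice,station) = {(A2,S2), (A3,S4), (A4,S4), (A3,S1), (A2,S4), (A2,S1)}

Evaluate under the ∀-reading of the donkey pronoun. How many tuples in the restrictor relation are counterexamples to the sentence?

5

"him" takes "an apprentice" as antecedent and "it" takes "a station"; both are donkey pronouns co-varying with the restrictor.
Strong reading: for every (c,s,a) with assigned(c,s,a), stocked(a,s).
Restrictor triples: (C2,S1,A3)→stocked(A3,S1) ✓  (C2,S4,A3)→stocked(A3,S4) ✓  (C2,S5,A1)→stocked(A1,S5) ✗  (C3,S1,A2)→stocked(A2,S1) ✓  (C3,S2,A3)→stocked(A3,S2) ✗  (C4,S1,A4)→stocked(A4,S1) ✗  (C4,S3,A1)→stocked(A1,S3) ✗  (C4,S4,A1)→stocked(A1,S4) ✗
Counterexamples (restrictor triples failing the scope): 5.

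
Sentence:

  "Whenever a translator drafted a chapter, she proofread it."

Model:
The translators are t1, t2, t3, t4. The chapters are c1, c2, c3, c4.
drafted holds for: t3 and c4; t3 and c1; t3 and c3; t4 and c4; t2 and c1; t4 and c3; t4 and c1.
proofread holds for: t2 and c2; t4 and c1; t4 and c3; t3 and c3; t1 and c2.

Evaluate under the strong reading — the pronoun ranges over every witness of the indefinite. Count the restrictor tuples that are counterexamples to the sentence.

"it" takes "a chapter" as antecedent — a donkey pronoun bound across the clause boundary.
Strong reading: for every (t,c) with drafted(t,c), proofread(t,c).
Restrictor pairs: (t2,c1) ✗  (t3,c1) ✗  (t3,c3) ✓  (t3,c4) ✗  (t4,c1) ✓  (t4,c3) ✓  (t4,c4) ✗
Counterexamples (restrictor pairs failing the scope): 4.

4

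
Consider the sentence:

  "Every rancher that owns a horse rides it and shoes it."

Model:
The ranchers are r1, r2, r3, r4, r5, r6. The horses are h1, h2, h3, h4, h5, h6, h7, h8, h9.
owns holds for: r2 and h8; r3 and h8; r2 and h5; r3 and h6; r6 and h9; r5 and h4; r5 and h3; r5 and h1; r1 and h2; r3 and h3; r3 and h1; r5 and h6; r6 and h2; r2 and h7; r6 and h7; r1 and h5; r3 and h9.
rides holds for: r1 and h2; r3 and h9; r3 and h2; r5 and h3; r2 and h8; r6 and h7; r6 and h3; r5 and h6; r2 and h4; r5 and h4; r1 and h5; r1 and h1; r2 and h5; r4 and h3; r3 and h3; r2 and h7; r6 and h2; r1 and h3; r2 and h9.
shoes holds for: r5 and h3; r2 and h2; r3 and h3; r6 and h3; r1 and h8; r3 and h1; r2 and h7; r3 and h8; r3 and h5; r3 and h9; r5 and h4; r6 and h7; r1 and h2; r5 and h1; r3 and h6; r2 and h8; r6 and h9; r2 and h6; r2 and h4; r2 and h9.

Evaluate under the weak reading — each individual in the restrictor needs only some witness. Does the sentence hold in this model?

True

"it" takes "a horse" as antecedent — a donkey pronoun bound across the clause boundary.
Weak reading: every rancher r with some owns-horse has at least one owns-horse h such that rides(r,h) ∧ shoes(r,h).
Per rancher: r1:✓  r2:✓  r3:✓  r5:✓  r6:✓
Every rancher in the restrictor has a witness.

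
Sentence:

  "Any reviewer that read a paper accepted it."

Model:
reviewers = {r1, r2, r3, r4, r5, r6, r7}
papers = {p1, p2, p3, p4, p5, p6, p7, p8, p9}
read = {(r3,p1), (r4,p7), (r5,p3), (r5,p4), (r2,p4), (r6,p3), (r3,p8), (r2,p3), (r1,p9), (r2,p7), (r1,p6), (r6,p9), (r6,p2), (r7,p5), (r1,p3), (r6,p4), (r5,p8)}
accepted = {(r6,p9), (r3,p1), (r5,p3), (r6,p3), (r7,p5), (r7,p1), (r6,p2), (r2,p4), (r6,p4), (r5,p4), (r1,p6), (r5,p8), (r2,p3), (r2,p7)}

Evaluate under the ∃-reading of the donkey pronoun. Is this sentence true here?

"it" takes "a paper" as antecedent — a donkey pronoun bound across the clause boundary.
Weak reading: every reviewer r with some read-paper has at least one read-paper p such that accepted(r,p).
Per reviewer: r1:✓  r2:✓  r3:✓  r4:✗  r5:✓  r6:✓  r7:✓
r4 has no witness among its read-papers.

False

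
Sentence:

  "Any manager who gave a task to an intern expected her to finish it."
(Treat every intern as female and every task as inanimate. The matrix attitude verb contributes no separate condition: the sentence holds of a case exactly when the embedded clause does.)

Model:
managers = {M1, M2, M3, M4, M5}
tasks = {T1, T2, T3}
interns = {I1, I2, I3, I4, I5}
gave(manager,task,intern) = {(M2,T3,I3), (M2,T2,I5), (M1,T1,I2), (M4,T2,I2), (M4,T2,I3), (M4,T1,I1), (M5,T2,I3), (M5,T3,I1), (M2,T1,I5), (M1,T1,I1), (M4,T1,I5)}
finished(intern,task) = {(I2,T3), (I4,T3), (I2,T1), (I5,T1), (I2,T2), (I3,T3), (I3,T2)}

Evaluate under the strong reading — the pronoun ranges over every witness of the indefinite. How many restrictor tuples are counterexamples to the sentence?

4

"her" takes "an intern" as antecedent and "it" takes "a task"; both are donkey pronouns co-varying with the restrictor.
Strong reading: for every (m,t,i) with gave(m,t,i), finished(i,t).
Restrictor triples: (M1,T1,I1)→finished(I1,T1) ✗  (M1,T1,I2)→finished(I2,T1) ✓  (M2,T1,I5)→finished(I5,T1) ✓  (M2,T2,I5)→finished(I5,T2) ✗  (M2,T3,I3)→finished(I3,T3) ✓  (M4,T1,I1)→finished(I1,T1) ✗  (M4,T1,I5)→finished(I5,T1) ✓  (M4,T2,I2)→finished(I2,T2) ✓  (M4,T2,I3)→finished(I3,T2) ✓  (M5,T2,I3)→finished(I3,T2) ✓  (M5,T3,I1)→finished(I1,T3) ✗
Counterexamples (restrictor triples failing the scope): 4.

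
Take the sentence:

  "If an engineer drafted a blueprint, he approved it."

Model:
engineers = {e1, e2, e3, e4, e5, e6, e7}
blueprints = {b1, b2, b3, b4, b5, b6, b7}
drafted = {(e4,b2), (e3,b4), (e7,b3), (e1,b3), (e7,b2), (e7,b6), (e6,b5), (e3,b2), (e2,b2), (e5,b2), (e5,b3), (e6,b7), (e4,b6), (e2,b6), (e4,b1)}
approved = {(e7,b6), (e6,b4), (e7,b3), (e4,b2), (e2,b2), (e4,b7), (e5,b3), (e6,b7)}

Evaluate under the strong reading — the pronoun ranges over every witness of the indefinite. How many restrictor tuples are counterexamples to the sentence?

"it" takes "a blueprint" as antecedent — a donkey pronoun bound across the clause boundary.
Strong reading: for every (e,b) with drafted(e,b), approved(e,b).
Restrictor pairs: (e1,b3) ✗  (e2,b2) ✓  (e2,b6) ✗  (e3,b2) ✗  (e3,b4) ✗  (e4,b1) ✗  (e4,b2) ✓  (e4,b6) ✗  (e5,b2) ✗  (e5,b3) ✓  (e6,b5) ✗  (e6,b7) ✓  (e7,b2) ✗  (e7,b3) ✓  (e7,b6) ✓
Counterexamples (restrictor pairs failing the scope): 9.

9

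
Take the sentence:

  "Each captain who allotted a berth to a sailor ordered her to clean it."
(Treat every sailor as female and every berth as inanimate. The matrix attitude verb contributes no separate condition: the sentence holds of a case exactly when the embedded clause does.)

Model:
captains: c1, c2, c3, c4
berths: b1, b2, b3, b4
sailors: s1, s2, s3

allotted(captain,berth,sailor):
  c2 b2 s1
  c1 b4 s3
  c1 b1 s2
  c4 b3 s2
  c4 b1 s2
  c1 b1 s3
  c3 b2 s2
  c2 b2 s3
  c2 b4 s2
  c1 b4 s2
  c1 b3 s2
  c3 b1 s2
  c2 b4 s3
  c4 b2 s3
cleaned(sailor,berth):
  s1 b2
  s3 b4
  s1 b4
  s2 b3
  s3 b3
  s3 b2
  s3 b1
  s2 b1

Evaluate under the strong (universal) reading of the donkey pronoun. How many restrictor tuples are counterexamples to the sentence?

3

"her" takes "a sailor" as antecedent and "it" takes "a berth"; both are donkey pronouns co-varying with the restrictor.
Strong reading: for every (c,b,s) with allotted(c,b,s), cleaned(s,b).
Restrictor triples: (c1,b1,s2)→cleaned(s2,b1) ✓  (c1,b1,s3)→cleaned(s3,b1) ✓  (c1,b3,s2)→cleaned(s2,b3) ✓  (c1,b4,s2)→cleaned(s2,b4) ✗  (c1,b4,s3)→cleaned(s3,b4) ✓  (c2,b2,s1)→cleaned(s1,b2) ✓  (c2,b2,s3)→cleaned(s3,b2) ✓  (c2,b4,s2)→cleaned(s2,b4) ✗  (c2,b4,s3)→cleaned(s3,b4) ✓  (c3,b1,s2)→cleaned(s2,b1) ✓  (c3,b2,s2)→cleaned(s2,b2) ✗  (c4,b1,s2)→cleaned(s2,b1) ✓  (c4,b2,s3)→cleaned(s3,b2) ✓  (c4,b3,s2)→cleaned(s2,b3) ✓
Counterexamples (restrictor triples failing the scope): 3.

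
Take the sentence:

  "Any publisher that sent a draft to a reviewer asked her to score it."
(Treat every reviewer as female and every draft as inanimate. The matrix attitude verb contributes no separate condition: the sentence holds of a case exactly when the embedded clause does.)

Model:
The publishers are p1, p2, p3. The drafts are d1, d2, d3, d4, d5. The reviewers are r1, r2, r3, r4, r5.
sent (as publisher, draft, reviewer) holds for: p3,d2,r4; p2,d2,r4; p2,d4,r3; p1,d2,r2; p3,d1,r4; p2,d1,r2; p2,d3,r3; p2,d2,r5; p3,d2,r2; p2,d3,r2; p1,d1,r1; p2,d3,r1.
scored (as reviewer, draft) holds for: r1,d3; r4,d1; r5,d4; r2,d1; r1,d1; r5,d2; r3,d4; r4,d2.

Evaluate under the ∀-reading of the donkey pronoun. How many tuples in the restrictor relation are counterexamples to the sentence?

4

"her" takes "a reviewer" as antecedent and "it" takes "a draft"; both are donkey pronouns co-varying with the restrictor.
Strong reading: for every (p,d,r) with sent(p,d,r), scored(r,d).
Restrictor triples: (p1,d1,r1)→scored(r1,d1) ✓  (p1,d2,r2)→scored(r2,d2) ✗  (p2,d1,r2)→scored(r2,d1) ✓  (p2,d2,r4)→scored(r4,d2) ✓  (p2,d2,r5)→scored(r5,d2) ✓  (p2,d3,r1)→scored(r1,d3) ✓  (p2,d3,r2)→scored(r2,d3) ✗  (p2,d3,r3)→scored(r3,d3) ✗  (p2,d4,r3)→scored(r3,d4) ✓  (p3,d1,r4)→scored(r4,d1) ✓  (p3,d2,r2)→scored(r2,d2) ✗  (p3,d2,r4)→scored(r4,d2) ✓
Counterexamples (restrictor triples failing the scope): 4.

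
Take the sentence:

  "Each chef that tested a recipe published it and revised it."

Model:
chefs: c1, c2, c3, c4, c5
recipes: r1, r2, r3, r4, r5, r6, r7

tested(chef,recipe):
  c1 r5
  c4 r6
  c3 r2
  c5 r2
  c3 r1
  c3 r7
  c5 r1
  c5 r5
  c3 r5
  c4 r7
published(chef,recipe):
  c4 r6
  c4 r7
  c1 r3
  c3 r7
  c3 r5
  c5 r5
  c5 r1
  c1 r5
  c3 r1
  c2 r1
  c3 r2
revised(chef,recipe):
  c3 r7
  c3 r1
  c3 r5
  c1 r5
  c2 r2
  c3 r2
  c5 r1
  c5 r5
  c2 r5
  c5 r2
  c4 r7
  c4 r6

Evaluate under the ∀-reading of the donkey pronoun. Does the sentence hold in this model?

False

"it" takes "a recipe" as antecedent — a donkey pronoun bound across the clause boundary.
Strong reading: for every (c,r) with tested(c,r), published(c,r) ∧ revised(c,r).
Restrictor pairs: (c1,r5) ✓  (c3,r1) ✓  (c3,r2) ✓  (c3,r5) ✓  (c3,r7) ✓  (c4,r6) ✓  (c4,r7) ✓  (c5,r1) ✓  (c5,r2) ✗  (c5,r5) ✓
Counterexample: (c5,r2) is in tested but fails the scope.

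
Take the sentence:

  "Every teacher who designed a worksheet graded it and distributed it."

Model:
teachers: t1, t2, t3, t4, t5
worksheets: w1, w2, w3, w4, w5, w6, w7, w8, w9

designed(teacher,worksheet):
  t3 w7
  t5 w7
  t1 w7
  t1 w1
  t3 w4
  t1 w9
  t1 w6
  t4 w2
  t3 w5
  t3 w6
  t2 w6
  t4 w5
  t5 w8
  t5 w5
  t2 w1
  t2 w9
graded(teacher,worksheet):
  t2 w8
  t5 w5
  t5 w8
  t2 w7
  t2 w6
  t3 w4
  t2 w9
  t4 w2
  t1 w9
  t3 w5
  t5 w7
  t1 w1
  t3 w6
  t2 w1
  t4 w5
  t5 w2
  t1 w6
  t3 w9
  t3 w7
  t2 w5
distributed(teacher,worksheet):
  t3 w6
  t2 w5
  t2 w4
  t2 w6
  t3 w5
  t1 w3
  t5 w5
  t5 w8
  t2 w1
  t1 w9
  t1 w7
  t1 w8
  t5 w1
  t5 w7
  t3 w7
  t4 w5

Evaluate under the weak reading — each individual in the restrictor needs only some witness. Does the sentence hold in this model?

True

"it" takes "a worksheet" as antecedent — a donkey pronoun bound across the clause boundary.
Weak reading: every teacher t with some designed-worksheet has at least one designed-worksheet w such that graded(t,w) ∧ distributed(t,w).
Per teacher: t1:✓  t2:✓  t3:✓  t4:✓  t5:✓
Every teacher in the restrictor has a witness.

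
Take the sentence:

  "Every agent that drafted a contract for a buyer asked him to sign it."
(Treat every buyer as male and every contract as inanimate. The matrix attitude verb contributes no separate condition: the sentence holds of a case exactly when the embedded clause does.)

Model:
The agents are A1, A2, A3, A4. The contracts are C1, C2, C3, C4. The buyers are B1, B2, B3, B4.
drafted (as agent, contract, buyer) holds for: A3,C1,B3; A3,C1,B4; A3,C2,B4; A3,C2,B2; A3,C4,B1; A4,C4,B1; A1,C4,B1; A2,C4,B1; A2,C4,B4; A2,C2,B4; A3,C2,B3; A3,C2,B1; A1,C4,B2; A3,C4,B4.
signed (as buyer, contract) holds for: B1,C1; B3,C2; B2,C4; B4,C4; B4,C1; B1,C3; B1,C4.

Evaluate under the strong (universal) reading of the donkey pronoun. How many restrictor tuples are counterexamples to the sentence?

5

"him" takes "a buyer" as antecedent and "it" takes "a contract"; both are donkey pronouns co-varying with the restrictor.
Strong reading: for every (a,c,b) with drafted(a,c,b), signed(b,c).
Restrictor triples: (A1,C4,B1)→signed(B1,C4) ✓  (A1,C4,B2)→signed(B2,C4) ✓  (A2,C2,B4)→signed(B4,C2) ✗  (A2,C4,B1)→signed(B1,C4) ✓  (A2,C4,B4)→signed(B4,C4) ✓  (A3,C1,B3)→signed(B3,C1) ✗  (A3,C1,B4)→signed(B4,C1) ✓  (A3,C2,B1)→signed(B1,C2) ✗  (A3,C2,B2)→signed(B2,C2) ✗  (A3,C2,B3)→signed(B3,C2) ✓  (A3,C2,B4)→signed(B4,C2) ✗  (A3,C4,B1)→signed(B1,C4) ✓  (A3,C4,B4)→signed(B4,C4) ✓  (A4,C4,B1)→signed(B1,C4) ✓
Counterexamples (restrictor triples failing the scope): 5.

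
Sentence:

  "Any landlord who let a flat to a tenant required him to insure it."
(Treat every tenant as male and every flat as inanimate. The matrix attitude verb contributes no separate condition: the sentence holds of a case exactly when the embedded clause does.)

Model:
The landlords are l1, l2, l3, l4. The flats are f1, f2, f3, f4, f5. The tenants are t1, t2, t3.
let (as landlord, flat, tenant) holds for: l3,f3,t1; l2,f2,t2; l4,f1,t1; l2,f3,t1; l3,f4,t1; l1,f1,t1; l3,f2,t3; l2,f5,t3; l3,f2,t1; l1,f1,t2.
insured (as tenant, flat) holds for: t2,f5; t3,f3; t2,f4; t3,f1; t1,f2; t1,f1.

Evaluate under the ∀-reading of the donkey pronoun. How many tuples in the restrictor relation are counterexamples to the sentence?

"him" takes "a tenant" as antecedent and "it" takes "a flat"; both are donkey pronouns co-varying with the restrictor.
Strong reading: for every (l,f,t) with let(l,f,t), insured(t,f).
Restrictor triples: (l1,f1,t1)→insured(t1,f1) ✓  (l1,f1,t2)→insured(t2,f1) ✗  (l2,f2,t2)→insured(t2,f2) ✗  (l2,f3,t1)→insured(t1,f3) ✗  (l2,f5,t3)→insured(t3,f5) ✗  (l3,f2,t1)→insured(t1,f2) ✓  (l3,f2,t3)→insured(t3,f2) ✗  (l3,f3,t1)→insured(t1,f3) ✗  (l3,f4,t1)→insured(t1,f4) ✗  (l4,f1,t1)→insured(t1,f1) ✓
Counterexamples (restrictor triples failing the scope): 7.

7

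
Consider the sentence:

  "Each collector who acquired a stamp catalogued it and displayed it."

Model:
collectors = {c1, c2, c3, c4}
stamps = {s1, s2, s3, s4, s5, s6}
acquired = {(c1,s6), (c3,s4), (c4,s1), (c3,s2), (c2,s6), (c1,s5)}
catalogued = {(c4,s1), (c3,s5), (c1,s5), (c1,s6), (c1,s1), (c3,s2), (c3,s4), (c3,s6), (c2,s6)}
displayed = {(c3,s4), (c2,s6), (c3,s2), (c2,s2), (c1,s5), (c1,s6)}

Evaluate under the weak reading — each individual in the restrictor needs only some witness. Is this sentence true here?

"it" takes "a stamp" as antecedent — a donkey pronoun bound across the clause boundary.
Weak reading: every collector c with some acquired-stamp has at least one acquired-stamp s such that catalogued(c,s) ∧ displayed(c,s).
Per collector: c1:✓  c2:✓  c3:✓  c4:✗
c4 has no witness among its acquired-stamps.

False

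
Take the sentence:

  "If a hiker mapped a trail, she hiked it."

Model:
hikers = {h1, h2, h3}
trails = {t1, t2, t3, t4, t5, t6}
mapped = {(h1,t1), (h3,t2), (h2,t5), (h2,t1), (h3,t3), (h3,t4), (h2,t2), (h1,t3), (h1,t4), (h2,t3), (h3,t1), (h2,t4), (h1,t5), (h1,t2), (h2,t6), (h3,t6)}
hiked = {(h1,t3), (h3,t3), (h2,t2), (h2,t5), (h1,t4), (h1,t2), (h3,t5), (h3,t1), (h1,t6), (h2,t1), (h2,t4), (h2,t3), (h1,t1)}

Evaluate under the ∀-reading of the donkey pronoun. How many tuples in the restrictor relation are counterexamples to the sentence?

5

"it" takes "a trail" as antecedent — a donkey pronoun bound across the clause boundary.
Strong reading: for every (h,t) with mapped(h,t), hiked(h,t).
Restrictor pairs: (h1,t1) ✓  (h1,t2) ✓  (h1,t3) ✓  (h1,t4) ✓  (h1,t5) ✗  (h2,t1) ✓  (h2,t2) ✓  (h2,t3) ✓  (h2,t4) ✓  (h2,t5) ✓  (h2,t6) ✗  (h3,t1) ✓  (h3,t2) ✗  (h3,t3) ✓  (h3,t4) ✗  (h3,t6) ✗
Counterexamples (restrictor pairs failing the scope): 5.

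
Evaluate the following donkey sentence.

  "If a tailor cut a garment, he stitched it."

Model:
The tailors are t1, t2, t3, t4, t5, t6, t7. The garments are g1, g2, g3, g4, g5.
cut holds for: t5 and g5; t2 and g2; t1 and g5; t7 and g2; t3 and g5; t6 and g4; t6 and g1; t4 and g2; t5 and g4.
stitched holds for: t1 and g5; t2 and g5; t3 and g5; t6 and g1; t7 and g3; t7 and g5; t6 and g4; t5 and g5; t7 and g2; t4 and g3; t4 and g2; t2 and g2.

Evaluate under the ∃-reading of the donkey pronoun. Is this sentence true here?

"it" takes "a garment" as antecedent — a donkey pronoun bound across the clause boundary.
Weak reading: every tailor t with some cut-garment has at least one cut-garment g such that stitched(t,g).
Per tailor: t1:✓  t2:✓  t3:✓  t4:✓  t5:✓  t6:✓  t7:✓
Every tailor in the restrictor has a witness.

True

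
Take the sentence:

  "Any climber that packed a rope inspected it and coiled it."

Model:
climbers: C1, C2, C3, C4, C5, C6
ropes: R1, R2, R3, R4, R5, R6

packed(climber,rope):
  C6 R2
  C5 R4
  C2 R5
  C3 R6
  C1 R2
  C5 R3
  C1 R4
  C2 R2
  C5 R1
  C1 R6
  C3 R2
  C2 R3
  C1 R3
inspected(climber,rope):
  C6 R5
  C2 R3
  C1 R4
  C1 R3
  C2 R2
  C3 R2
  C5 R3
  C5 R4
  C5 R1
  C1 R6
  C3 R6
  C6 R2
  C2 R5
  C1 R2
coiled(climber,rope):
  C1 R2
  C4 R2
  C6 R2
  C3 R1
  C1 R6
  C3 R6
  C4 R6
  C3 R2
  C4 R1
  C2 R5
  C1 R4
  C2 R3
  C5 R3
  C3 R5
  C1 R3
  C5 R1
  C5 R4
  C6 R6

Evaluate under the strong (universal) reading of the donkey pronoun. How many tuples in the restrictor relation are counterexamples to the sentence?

1

"it" takes "a rope" as antecedent — a donkey pronoun bound across the clause boundary.
Strong reading: for every (c,r) with packed(c,r), inspected(c,r) ∧ coiled(c,r).
Restrictor pairs: (C1,R2) ✓  (C1,R3) ✓  (C1,R4) ✓  (C1,R6) ✓  (C2,R2) ✗  (C2,R3) ✓  (C2,R5) ✓  (C3,R2) ✓  (C3,R6) ✓  (C5,R1) ✓  (C5,R3) ✓  (C5,R4) ✓  (C6,R2) ✓
Counterexamples (restrictor pairs failing the scope): 1.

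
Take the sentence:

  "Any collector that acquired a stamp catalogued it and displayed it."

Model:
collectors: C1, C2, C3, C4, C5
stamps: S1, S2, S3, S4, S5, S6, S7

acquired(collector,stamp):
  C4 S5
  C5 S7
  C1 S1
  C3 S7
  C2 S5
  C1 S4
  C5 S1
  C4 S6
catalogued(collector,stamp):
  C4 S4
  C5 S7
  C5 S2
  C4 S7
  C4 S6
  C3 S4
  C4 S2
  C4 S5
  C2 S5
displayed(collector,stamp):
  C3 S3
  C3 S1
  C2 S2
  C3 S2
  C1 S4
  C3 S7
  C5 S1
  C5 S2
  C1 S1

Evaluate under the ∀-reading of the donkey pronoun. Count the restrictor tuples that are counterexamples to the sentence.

8

"it" takes "a stamp" as antecedent — a donkey pronoun bound across the clause boundary.
Strong reading: for every (c,s) with acquired(c,s), catalogued(c,s) ∧ displayed(c,s).
Restrictor pairs: (C1,S1) ✗  (C1,S4) ✗  (C2,S5) ✗  (C3,S7) ✗  (C4,S5) ✗  (C4,S6) ✗  (C5,S1) ✗  (C5,S7) ✗
Counterexamples (restrictor pairs failing the scope): 8.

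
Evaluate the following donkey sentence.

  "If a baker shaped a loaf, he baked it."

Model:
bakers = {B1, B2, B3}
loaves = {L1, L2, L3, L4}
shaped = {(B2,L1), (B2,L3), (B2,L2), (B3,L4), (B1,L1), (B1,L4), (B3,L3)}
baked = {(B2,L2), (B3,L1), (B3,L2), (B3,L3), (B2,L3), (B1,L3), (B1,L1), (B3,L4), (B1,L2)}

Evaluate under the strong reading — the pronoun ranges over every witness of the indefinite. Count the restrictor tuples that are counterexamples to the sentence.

"it" takes "a loaf" as antecedent — a donkey pronoun bound across the clause boundary.
Strong reading: for every (b,l) with shaped(b,l), baked(b,l).
Restrictor pairs: (B1,L1) ✓  (B1,L4) ✗  (B2,L1) ✗  (B2,L2) ✓  (B2,L3) ✓  (B3,L3) ✓  (B3,L4) ✓
Counterexamples (restrictor pairs failing the scope): 2.

2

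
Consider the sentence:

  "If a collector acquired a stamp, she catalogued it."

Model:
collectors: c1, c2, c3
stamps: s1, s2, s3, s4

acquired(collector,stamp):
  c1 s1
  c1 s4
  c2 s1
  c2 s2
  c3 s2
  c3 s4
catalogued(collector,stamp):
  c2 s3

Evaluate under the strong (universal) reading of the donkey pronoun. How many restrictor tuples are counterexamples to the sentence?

6

"it" takes "a stamp" as antecedent — a donkey pronoun bound across the clause boundary.
Strong reading: for every (c,s) with acquired(c,s), catalogued(c,s).
Restrictor pairs: (c1,s1) ✗  (c1,s4) ✗  (c2,s1) ✗  (c2,s2) ✗  (c3,s2) ✗  (c3,s4) ✗
Counterexamples (restrictor pairs failing the scope): 6.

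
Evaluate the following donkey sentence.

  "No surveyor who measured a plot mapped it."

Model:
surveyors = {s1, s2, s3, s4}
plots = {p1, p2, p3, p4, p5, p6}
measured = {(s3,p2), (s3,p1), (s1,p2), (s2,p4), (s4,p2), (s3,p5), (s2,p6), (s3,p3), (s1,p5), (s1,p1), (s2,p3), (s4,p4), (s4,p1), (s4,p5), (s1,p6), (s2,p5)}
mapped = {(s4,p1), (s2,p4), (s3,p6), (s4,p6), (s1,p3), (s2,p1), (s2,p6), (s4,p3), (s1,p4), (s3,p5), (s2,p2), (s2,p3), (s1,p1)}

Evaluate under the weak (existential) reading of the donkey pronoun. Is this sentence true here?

False

"it" takes "a plot" as antecedent — a donkey pronoun bound across the clause boundary.
Truth condition: for no (s,p) with measured(s,p) does mapped(s,p) hold.
Restrictor pairs — does the scope hold? (s1,p1):holds  (s1,p2):fails  (s1,p5):fails  (s1,p6):fails  (s2,p3):holds  (s2,p4):holds  (s2,p5):fails  (s2,p6):holds  (s3,p1):fails  (s3,p2):fails  (s3,p3):fails  (s3,p5):holds  (s4,p1):holds  (s4,p2):fails  (s4,p4):fails  (s4,p5):fails
Scope holds for 6 pair(s), so the sentence is false.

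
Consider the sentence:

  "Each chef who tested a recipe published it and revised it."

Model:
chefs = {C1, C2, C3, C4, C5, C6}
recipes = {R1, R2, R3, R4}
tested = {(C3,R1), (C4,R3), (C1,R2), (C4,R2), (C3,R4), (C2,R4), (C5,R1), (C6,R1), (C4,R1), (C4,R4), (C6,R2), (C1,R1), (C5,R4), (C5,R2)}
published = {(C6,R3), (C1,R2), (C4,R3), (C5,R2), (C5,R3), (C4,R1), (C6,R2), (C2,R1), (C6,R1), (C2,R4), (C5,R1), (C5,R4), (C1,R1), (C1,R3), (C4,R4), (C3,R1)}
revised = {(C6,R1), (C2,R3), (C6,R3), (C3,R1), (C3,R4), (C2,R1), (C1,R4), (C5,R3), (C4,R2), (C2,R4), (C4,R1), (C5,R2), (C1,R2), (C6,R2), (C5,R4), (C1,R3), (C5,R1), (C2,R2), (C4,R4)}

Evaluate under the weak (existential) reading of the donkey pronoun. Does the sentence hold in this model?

True

"it" takes "a recipe" as antecedent — a donkey pronoun bound across the clause boundary.
Weak reading: every chef c with some tested-recipe has at least one tested-recipe r such that published(c,r) ∧ revised(c,r).
Per chef: C1:✓  C2:✓  C3:✓  C4:✓  C5:✓  C6:✓
Every chef in the restrictor has a witness.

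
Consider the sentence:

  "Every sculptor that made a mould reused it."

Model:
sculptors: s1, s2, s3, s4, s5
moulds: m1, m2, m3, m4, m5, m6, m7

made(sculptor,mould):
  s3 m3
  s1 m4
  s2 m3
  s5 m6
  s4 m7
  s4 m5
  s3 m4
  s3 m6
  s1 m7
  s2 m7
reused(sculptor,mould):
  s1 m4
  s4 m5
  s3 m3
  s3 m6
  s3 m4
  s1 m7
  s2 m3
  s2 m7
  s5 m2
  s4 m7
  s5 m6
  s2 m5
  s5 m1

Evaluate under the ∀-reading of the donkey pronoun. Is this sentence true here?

"it" takes "a mould" as antecedent — a donkey pronoun bound across the clause boundary.
Strong reading: for every (s,m) with made(s,m), reused(s,m).
Restrictor pairs: (s1,m4) ✓  (s1,m7) ✓  (s2,m3) ✓  (s2,m7) ✓  (s3,m3) ✓  (s3,m4) ✓  (s3,m6) ✓  (s4,m5) ✓  (s4,m7) ✓  (s5,m6) ✓
Every restrictor pair satisfies the scope.

True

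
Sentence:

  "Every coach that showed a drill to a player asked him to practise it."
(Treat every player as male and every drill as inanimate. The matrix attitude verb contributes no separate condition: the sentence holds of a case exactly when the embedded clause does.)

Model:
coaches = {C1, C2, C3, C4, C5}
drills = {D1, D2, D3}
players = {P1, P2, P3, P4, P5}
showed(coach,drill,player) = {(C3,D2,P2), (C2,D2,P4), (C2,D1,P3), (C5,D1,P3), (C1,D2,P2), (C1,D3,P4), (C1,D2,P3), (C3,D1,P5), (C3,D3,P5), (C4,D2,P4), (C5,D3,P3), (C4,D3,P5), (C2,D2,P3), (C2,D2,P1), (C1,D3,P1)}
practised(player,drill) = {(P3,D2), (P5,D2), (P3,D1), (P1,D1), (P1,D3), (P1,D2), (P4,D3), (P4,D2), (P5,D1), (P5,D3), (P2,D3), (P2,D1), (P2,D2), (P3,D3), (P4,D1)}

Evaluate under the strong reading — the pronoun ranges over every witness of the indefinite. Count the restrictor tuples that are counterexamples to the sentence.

0

"him" takes "a player" as antecedent and "it" takes "a drill"; both are donkey pronouns co-varying with the restrictor.
Strong reading: for every (c,d,p) with showed(c,d,p), practised(p,d).
Restrictor triples: (C1,D2,P2)→practised(P2,D2) ✓  (C1,D2,P3)→practised(P3,D2) ✓  (C1,D3,P1)→practised(P1,D3) ✓  (C1,D3,P4)→practised(P4,D3) ✓  (C2,D1,P3)→practised(P3,D1) ✓  (C2,D2,P1)→practised(P1,D2) ✓  (C2,D2,P3)→practised(P3,D2) ✓  (C2,D2,P4)→practised(P4,D2) ✓  (C3,D1,P5)→practised(P5,D1) ✓  (C3,D2,P2)→practised(P2,D2) ✓  (C3,D3,P5)→practised(P5,D3) ✓  (C4,D2,P4)→practised(P4,D2) ✓  (C4,D3,P5)→practised(P5,D3) ✓  (C5,D1,P3)→practised(P3,D1) ✓  (C5,D3,P3)→practised(P3,D3) ✓
Counterexamples (restrictor triples failing the scope): 0.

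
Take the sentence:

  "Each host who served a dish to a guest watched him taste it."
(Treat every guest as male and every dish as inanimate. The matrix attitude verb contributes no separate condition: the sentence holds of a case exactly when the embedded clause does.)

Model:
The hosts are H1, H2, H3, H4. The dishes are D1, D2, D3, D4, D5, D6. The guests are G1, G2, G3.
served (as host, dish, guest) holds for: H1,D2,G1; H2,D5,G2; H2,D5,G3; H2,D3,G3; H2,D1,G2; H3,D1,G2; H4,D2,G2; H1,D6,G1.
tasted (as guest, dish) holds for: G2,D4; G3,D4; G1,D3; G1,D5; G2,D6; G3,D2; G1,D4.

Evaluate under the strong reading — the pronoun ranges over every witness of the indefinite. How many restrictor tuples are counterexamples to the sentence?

8

"him" takes "a guest" as antecedent and "it" takes "a dish"; both are donkey pronouns co-varying with the restrictor.
Strong reading: for every (h,d,g) with served(h,d,g), tasted(g,d).
Restrictor triples: (H1,D2,G1)→tasted(G1,D2) ✗  (H1,D6,G1)→tasted(G1,D6) ✗  (H2,D1,G2)→tasted(G2,D1) ✗  (H2,D3,G3)→tasted(G3,D3) ✗  (H2,D5,G2)→tasted(G2,D5) ✗  (H2,D5,G3)→tasted(G3,D5) ✗  (H3,D1,G2)→tasted(G2,D1) ✗  (H4,D2,G2)→tasted(G2,D2) ✗
Counterexamples (restrictor triples failing the scope): 8.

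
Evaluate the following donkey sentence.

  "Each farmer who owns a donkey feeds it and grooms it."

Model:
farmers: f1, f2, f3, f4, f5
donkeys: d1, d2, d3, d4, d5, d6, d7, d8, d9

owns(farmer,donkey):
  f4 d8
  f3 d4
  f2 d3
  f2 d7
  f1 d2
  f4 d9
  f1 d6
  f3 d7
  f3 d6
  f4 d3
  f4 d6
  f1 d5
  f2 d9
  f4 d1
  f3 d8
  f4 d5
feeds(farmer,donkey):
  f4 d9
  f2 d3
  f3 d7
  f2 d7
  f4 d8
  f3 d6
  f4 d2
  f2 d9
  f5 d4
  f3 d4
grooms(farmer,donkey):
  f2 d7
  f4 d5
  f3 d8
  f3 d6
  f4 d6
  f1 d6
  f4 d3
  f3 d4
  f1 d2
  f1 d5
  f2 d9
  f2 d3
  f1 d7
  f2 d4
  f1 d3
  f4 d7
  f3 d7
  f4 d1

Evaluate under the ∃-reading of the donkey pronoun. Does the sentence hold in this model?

False

"it" takes "a donkey" as antecedent — a donkey pronoun bound across the clause boundary.
Weak reading: every farmer f with some owns-donkey has at least one owns-donkey d such that feeds(f,d) ∧ grooms(f,d).
Per farmer: f1:✗  f2:✓  f3:✓  f4:✗
f1 has no witness among its owns-donkeys.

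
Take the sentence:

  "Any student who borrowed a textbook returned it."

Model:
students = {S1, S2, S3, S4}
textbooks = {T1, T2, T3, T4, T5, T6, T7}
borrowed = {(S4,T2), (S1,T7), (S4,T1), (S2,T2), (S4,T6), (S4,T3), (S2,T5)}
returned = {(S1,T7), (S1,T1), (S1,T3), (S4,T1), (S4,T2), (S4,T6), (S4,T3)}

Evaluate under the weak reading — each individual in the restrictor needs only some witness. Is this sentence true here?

"it" takes "a textbook" as antecedent — a donkey pronoun bound across the clause boundary.
Weak reading: every student s with some borrowed-textbook has at least one borrowed-textbook t such that returned(s,t).
Per student: S1:✓  S2:✗  S4:✓
S2 has no witness among its borrowed-textbooks.

False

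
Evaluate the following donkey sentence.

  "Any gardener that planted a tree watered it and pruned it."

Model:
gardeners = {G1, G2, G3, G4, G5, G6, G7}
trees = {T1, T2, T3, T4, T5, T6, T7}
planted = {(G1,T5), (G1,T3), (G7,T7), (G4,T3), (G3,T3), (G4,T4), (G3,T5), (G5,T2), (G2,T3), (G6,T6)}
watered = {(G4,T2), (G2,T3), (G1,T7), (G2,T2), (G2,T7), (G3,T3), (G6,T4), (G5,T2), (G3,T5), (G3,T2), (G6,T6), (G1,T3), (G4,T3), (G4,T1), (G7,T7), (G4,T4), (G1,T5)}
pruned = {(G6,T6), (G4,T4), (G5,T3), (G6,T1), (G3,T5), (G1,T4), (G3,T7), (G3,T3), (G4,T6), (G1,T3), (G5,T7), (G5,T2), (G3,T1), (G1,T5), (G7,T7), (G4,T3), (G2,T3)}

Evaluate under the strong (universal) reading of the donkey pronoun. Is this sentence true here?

True

"it" takes "a tree" as antecedent — a donkey pronoun bound across the clause boundary.
Strong reading: for every (g,t) with planted(g,t), watered(g,t) ∧ pruned(g,t).
Restrictor pairs: (G1,T3) ✓  (G1,T5) ✓  (G2,T3) ✓  (G3,T3) ✓  (G3,T5) ✓  (G4,T3) ✓  (G4,T4) ✓  (G5,T2) ✓  (G6,T6) ✓  (G7,T7) ✓
Every restrictor pair satisfies the scope.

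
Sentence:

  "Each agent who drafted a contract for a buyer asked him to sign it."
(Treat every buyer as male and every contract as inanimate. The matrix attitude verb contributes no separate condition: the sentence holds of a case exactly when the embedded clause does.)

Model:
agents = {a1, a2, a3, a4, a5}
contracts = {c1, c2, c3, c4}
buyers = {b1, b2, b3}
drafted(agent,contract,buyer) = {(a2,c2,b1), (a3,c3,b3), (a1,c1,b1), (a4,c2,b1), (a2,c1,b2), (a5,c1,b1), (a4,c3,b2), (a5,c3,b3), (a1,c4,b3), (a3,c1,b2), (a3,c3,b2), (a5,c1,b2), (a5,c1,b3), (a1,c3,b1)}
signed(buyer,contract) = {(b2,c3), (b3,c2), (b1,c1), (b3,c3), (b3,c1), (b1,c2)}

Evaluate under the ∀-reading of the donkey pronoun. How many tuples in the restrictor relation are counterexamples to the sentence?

"him" takes "a buyer" as antecedent and "it" takes "a contract"; both are donkey pronouns co-varying with the restrictor.
Strong reading: for every (a,c,b) with drafted(a,c,b), signed(b,c).
Restrictor triples: (a1,c1,b1)→signed(b1,c1) ✓  (a1,c3,b1)→signed(b1,c3) ✗  (a1,c4,b3)→signed(b3,c4) ✗  (a2,c1,b2)→signed(b2,c1) ✗  (a2,c2,b1)→signed(b1,c2) ✓  (a3,c1,b2)→signed(b2,c1) ✗  (a3,c3,b2)→signed(b2,c3) ✓  (a3,c3,b3)→signed(b3,c3) ✓  (a4,c2,b1)→signed(b1,c2) ✓  (a4,c3,b2)→signed(b2,c3) ✓  (a5,c1,b1)→signed(b1,c1) ✓  (a5,c1,b2)→signed(b2,c1) ✗  (a5,c1,b3)→signed(b3,c1) ✓  (a5,c3,b3)→signed(b3,c3) ✓
Counterexamples (restrictor triples failing the scope): 5.

5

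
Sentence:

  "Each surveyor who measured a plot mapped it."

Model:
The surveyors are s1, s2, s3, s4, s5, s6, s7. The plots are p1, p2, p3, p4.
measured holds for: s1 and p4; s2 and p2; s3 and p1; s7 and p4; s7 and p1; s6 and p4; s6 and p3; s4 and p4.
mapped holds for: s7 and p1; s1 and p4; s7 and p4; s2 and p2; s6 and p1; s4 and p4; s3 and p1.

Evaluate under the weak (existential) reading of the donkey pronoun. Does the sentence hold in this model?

"it" takes "a plot" as antecedent — a donkey pronoun bound across the clause boundary.
Weak reading: every surveyor s with some measured-plot has at least one measured-plot p such that mapped(s,p).
Per surveyor: s1:✓  s2:✓  s3:✓  s4:✓  s6:✗  s7:✓
s6 has no witness among its measured-plots.

False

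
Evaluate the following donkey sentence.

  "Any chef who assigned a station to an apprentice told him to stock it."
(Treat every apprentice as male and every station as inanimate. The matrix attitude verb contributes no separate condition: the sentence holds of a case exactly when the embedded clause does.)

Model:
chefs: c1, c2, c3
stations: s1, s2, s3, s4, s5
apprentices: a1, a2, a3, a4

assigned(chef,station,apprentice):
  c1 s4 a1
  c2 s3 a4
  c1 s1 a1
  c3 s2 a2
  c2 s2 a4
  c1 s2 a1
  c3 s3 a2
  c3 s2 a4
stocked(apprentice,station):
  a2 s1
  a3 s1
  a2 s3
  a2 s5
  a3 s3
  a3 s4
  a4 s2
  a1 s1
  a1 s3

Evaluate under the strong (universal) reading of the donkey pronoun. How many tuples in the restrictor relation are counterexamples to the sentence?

4

"him" takes "an apprentice" as antecedent and "it" takes "a station"; both are donkey pronouns co-varying with the restrictor.
Strong reading: for every (c,s,a) with assigned(c,s,a), stocked(a,s).
Restrictor triples: (c1,s1,a1)→stocked(a1,s1) ✓  (c1,s2,a1)→stocked(a1,s2) ✗  (c1,s4,a1)→stocked(a1,s4) ✗  (c2,s2,a4)→stocked(a4,s2) ✓  (c2,s3,a4)→stocked(a4,s3) ✗  (c3,s2,a2)→stocked(a2,s2) ✗  (c3,s2,a4)→stocked(a4,s2) ✓  (c3,s3,a2)→stocked(a2,s3) ✓
Counterexamples (restrictor triples failing the scope): 4.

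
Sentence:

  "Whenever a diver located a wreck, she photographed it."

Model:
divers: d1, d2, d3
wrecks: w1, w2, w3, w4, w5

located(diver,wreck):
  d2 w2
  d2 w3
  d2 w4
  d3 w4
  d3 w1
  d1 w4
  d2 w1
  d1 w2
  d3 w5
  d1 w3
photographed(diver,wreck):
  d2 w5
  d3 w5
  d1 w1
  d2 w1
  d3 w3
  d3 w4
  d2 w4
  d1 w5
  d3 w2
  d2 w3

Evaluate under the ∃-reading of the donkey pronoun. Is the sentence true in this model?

"it" takes "a wreck" as antecedent — a donkey pronoun bound across the clause boundary.
Weak reading: every diver d with some located-wreck has at least one located-wreck w such that photographed(d,w).
Per diver: d1:✗  d2:✓  d3:✓
d1 has no witness among its located-wrecks.

False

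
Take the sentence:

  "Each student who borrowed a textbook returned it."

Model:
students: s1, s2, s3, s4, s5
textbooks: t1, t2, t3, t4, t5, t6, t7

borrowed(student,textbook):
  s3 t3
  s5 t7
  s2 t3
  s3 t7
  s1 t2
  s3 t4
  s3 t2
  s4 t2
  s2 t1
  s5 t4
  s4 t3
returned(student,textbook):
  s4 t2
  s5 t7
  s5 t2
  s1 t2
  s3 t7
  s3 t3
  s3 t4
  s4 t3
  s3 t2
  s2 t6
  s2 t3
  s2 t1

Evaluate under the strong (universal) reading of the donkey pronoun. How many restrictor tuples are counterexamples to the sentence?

"it" takes "a textbook" as antecedent — a donkey pronoun bound across the clause boundary.
Strong reading: for every (s,t) with borrowed(s,t), returned(s,t).
Restrictor pairs: (s1,t2) ✓  (s2,t1) ✓  (s2,t3) ✓  (s3,t2) ✓  (s3,t3) ✓  (s3,t4) ✓  (s3,t7) ✓  (s4,t2) ✓  (s4,t3) ✓  (s5,t4) ✗  (s5,t7) ✓
Counterexamples (restrictor pairs failing the scope): 1.

1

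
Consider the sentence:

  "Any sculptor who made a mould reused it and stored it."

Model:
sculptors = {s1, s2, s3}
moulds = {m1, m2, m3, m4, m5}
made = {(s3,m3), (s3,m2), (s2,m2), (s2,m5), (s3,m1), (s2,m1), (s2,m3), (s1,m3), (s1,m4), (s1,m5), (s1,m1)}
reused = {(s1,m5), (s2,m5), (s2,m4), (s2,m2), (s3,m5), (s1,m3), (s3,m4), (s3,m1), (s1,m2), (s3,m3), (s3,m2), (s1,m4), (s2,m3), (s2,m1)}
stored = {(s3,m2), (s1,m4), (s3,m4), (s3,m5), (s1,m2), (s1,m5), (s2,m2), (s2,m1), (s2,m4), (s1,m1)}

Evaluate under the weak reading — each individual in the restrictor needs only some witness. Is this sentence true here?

"it" takes "a mould" as antecedent — a donkey pronoun bound across the clause boundary.
Weak reading: every sculptor s with some made-mould has at least one made-mould m such that reused(s,m) ∧ stored(s,m).
Per sculptor: s1:✓  s2:✓  s3:✓
Every sculptor in the restrictor has a witness.

True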